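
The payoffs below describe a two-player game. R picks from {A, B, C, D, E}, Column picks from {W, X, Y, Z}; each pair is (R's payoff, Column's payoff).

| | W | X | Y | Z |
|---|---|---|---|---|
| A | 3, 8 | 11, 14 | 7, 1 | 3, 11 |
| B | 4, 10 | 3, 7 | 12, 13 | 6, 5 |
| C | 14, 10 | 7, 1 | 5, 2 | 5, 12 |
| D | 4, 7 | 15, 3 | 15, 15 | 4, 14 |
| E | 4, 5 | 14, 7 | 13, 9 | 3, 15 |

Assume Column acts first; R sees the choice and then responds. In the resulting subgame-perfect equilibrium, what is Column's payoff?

Backward induction with Column moving first.
- W: R compares 3, 4, 14, 4, 4 and picks C; Column would get 10.
- X: R compares 11, 3, 7, 15, 14 and picks D; Column would get 3.
- Y: R compares 7, 12, 5, 15, 13 and picks D; Column would get 15.
- Z: R compares 3, 6, 5, 4, 3 and picks B; Column would get 5.
Maximizing over 10, 3, 15, 5, Column chooses Y. Subgame-perfect outcome: (D, Y) with payoffs (15, 15).

15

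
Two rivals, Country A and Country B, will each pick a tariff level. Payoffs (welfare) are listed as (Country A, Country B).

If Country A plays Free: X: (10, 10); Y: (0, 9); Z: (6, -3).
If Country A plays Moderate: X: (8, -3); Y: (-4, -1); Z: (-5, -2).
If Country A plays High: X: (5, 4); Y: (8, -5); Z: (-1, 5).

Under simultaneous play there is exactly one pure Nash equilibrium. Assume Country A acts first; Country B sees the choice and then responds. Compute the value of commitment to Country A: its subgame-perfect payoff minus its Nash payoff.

Solve by backward induction (Country A leads).
- Free: Country B compares 10, 9, -3 and picks X; Country A would get 10.
- Moderate: Country B compares -3, -1, -2 and picks Y; Country A would get -4.
- High: Country B compares 4, -5, 5 and picks Z; Country A would get -1.
Among 10, -4, -1, the best is 10 at Free. Subgame-perfect outcome: (Free, X) with payoffs (10, 10).
Under simultaneous play:
Country A's best replies: X→Free; Y→High; Z→Free.
Country B's best replies: Free→X; Moderate→Y; High→Z.
The unique mutual best reply is (Free, X), giving (10, 10).
Country A's commitment gain: 10 − 10 = 0.

0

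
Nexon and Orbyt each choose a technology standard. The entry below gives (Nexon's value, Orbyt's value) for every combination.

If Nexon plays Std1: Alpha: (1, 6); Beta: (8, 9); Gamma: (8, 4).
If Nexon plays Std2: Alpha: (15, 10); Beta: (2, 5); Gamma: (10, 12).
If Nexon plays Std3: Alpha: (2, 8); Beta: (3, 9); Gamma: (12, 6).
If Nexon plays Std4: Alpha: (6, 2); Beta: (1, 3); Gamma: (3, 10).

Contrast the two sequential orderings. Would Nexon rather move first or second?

second

If Nexon leads: Orbyt's best replies are Std1→Beta, Std2→Gamma, Std3→Beta, Std4→Gamma; Nexon's induced payoffs 8, 10, 3, 3; outcome (Std2, Gamma), payoffs (10, 12).
If Orbyt leads: Nexon's best replies are Alpha→Std2, Beta→Std1, Gamma→Std3; Orbyt's induced payoffs 10, 9, 6; outcome (Std2, Alpha), payoffs (15, 10).
Nexon gets 10 moving first and 15 moving second, so Nexon prefers to move second.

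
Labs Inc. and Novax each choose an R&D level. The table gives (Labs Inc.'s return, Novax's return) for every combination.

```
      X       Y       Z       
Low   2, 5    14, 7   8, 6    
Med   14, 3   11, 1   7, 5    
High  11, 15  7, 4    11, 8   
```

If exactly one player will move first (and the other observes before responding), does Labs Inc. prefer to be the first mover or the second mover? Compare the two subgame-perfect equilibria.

If Labs Inc. leads: Novax's best replies are Low→Y, Med→Z, High→X; Labs Inc.'s induced payoffs 14, 7, 11; outcome (Low, Y), payoffs (14, 7).
If Novax leads: Labs Inc.'s best replies are X→Med, Y→Low, Z→High; Novax's induced payoffs 3, 7, 8; outcome (High, Z), payoffs (11, 8).
Labs Inc. gets 14 moving first and 11 moving second, so Labs Inc. prefers to move first.

first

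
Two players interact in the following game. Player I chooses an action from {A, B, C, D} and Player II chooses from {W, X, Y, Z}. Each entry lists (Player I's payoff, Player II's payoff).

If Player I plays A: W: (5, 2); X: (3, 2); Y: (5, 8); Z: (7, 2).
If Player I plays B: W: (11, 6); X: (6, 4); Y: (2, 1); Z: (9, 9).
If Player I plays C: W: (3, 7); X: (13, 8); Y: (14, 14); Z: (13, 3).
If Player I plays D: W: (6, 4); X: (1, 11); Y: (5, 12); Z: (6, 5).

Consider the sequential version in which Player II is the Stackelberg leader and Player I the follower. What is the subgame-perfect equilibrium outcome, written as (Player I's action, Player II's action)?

(C, Y)

Work backward from Player I's decision.
- W: BR = B, leader payoff 6.
- X: BR = C, leader payoff 8.
- Y: BR = C, leader payoff 14.
- Z: BR = C, leader payoff 3.
Among 6, 8, 14, 3, the best is 14 at Y. Subgame-perfect outcome: (C, Y) with payoffs (14, 14).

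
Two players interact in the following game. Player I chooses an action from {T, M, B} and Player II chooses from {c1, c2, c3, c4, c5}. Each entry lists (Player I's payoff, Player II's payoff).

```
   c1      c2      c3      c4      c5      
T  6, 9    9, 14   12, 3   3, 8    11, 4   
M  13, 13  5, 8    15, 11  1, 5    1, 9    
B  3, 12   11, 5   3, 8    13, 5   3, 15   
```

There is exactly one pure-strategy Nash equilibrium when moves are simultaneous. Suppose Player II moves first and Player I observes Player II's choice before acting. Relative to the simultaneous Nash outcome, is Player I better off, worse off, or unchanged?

unchanged

Solve by backward induction (Player II leads).
- c1 → Player I plays M (best of 6, 13, 3); Player II gets 13.
- c2 → Player I plays B (best of 9, 5, 11); Player II gets 5.
- c3 → Player I plays M (best of 12, 15, 3); Player II gets 11.
- c4 → Player I plays B (best of 3, 1, 13); Player II gets 5.
- c5 → Player I plays T (best of 11, 1, 3); Player II gets 4.
Player II's induced payoffs are 13, 5, 11, 5, 4, so Player II commits to c1. Subgame-perfect outcome: (M, c1) with payoffs (13, 13).
For the simultaneous game, intersect best replies.
Player I's best replies: c1→M; c2→B; c3→M; c4→B; c5→T.
Player II's best replies: T→c2; M→c1; B→c5.
The unique mutual best reply is (M, c1), giving (13, 13).
Player I earns 13 sequentially versus 13 at the Nash outcome: unchanged.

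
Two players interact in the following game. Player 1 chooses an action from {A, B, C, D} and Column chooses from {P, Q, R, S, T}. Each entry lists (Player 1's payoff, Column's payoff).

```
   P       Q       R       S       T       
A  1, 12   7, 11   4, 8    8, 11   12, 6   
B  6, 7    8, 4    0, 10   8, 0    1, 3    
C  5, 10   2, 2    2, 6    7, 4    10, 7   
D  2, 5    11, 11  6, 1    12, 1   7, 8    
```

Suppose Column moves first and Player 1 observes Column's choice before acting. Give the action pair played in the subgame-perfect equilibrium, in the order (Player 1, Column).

(D, Q)

Work backward from Player 1's decision.
- P: Player 1 compares 1, 6, 5, 2 and picks B; Column would get 7.
- Q: Player 1 compares 7, 8, 2, 11 and picks D; Column would get 11.
- R: Player 1 compares 4, 0, 2, 6 and picks D; Column would get 1.
- S: Player 1 compares 8, 8, 7, 12 and picks D; Column would get 1.
- T: Player 1 compares 12, 1, 10, 7 and picks A; Column would get 6.
Maximizing over 7, 11, 1, 1, 6, Column chooses Q. Subgame-perfect outcome: (D, Q) with payoffs (11, 11).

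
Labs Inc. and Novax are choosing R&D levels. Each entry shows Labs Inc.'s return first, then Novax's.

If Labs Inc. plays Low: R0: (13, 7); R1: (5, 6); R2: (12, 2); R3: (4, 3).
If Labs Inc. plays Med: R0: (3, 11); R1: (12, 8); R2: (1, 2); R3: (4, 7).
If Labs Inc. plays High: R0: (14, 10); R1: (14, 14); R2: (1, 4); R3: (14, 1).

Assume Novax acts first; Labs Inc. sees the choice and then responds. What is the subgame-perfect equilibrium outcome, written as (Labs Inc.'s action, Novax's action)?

(High, R1)

Work backward from Labs Inc.'s decision.
- R0: BR = High, leader payoff 10.
- R1: BR = High, leader payoff 14.
- R2: BR = Low, leader payoff 2.
- R3: BR = High, leader payoff 1.
Maximizing over 10, 14, 2, 1, Novax chooses R1. Subgame-perfect outcome: (High, R1) with payoffs (14, 14).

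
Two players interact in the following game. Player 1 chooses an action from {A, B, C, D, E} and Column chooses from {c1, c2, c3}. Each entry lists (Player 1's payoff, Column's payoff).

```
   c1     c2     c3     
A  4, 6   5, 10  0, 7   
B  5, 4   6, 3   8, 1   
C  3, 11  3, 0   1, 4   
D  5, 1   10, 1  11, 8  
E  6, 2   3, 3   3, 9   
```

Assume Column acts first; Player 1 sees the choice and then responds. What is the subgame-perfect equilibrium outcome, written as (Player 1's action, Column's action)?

(D, c3)

Player 1 best-responds to each possible Column move:
- c1: BR = E, leader payoff 2.
- c2: BR = D, leader payoff 1.
- c3: BR = D, leader payoff 8.
Column's induced payoffs are 2, 1, 8, so Column commits to c3. Subgame-perfect outcome: (D, c3) with payoffs (11, 8).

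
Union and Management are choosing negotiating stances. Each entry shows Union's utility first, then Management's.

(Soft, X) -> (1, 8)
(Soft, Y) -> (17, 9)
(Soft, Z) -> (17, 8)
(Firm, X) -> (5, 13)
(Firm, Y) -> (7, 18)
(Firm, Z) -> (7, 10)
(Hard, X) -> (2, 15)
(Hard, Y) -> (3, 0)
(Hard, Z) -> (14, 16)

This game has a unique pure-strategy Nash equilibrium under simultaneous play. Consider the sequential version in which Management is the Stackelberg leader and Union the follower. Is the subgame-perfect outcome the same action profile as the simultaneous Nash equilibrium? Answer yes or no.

Backward induction with Management moving first.
- X: Union compares 1, 5, 2 and picks Firm; Management would get 13.
- Y: Union compares 17, 7, 3 and picks Soft; Management would get 9.
- Z: Union compares 17, 7, 14 and picks Soft; Management would get 8.
Maximizing over 13, 9, 8, Management chooses X. Subgame-perfect outcome: (Firm, X) with payoffs (5, 13).
For the simultaneous game, intersect best replies.
Union's best replies: X→Firm; Y→Soft; Z→Soft.
Management's best replies: Soft→Y; Firm→Y; Hard→Z.
Only (Soft, Y) has each player best-responding; Nash payoffs (17, 9).
Sequential outcome (Firm, X) differs from the Nash profile (Soft, Y).

no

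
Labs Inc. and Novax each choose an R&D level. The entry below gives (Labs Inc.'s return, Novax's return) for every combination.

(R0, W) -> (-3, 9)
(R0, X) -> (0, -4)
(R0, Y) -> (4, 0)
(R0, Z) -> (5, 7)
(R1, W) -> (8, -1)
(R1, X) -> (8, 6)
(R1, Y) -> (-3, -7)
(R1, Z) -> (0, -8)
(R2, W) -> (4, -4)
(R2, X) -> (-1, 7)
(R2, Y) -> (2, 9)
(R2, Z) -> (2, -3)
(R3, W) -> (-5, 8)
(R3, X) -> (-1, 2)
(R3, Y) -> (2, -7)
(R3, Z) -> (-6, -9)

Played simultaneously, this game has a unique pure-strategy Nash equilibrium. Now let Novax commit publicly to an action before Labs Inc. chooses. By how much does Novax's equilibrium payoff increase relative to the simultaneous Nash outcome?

Work backward from Labs Inc.'s decision.
- W: Labs Inc. compares -3, 8, 4, -5 and picks R1; Novax would get -1.
- X: Labs Inc. compares 0, 8, -1, -1 and picks R1; Novax would get 6.
- Y: Labs Inc. compares 4, -3, 2, 2 and picks R0; Novax would get 0.
- Z: Labs Inc. compares 5, 0, 2, -6 and picks R0; Novax would get 7.
Maximizing over -1, 6, 0, 7, Novax chooses Z. Subgame-perfect outcome: (R0, Z) with payoffs (5, 7).
Under simultaneous play:
Labs Inc.'s best replies: W→R1; X→R1; Y→R0; Z→R0.
Novax's best replies: R0→W; R1→X; R2→Y; R3→W.
Only (R1, X) has each player best-responding; Nash payoffs (8, 6).
Novax's commitment gain: 7 − 6 = 1.

1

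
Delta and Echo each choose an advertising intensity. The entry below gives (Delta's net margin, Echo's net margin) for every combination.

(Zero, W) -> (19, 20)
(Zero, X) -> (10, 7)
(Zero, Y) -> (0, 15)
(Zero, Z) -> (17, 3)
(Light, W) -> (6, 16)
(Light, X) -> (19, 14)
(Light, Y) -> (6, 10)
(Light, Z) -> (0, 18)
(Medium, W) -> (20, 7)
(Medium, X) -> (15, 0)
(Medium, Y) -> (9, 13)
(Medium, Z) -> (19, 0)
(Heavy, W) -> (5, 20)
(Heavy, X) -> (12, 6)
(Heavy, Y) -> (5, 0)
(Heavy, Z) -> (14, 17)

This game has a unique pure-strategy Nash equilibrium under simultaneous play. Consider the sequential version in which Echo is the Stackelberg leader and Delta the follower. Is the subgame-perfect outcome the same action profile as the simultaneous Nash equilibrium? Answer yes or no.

no

Delta best-responds to each possible Echo move:
- W: Delta compares 19, 6, 20, 5 and picks Medium; Echo would get 7.
- X: Delta compares 10, 19, 15, 12 and picks Light; Echo would get 14.
- Y: Delta compares 0, 6, 9, 5 and picks Medium; Echo would get 13.
- Z: Delta compares 17, 0, 19, 14 and picks Medium; Echo would get 0.
Echo's induced payoffs are 7, 14, 13, 0, so Echo commits to X. Subgame-perfect outcome: (Light, X) with payoffs (19, 14).
Now find the simultaneous Nash equilibrium.
Delta's best replies: W→Medium; X→Light; Y→Medium; Z→Medium.
Echo's best replies: Zero→W; Light→Z; Medium→Y; Heavy→W.
The unique mutual best reply is (Medium, Y), giving (9, 13).
Sequential outcome (Light, X) differs from the Nash profile (Medium, Y).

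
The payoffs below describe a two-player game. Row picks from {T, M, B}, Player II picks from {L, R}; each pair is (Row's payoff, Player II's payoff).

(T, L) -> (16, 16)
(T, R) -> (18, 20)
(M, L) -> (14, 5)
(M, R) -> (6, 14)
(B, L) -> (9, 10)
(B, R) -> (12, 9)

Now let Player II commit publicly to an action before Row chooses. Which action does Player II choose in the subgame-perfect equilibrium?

Solve by backward induction (Player II leads).
- L → Row plays T (best of 16, 14, 9); Player II gets 16.
- R → Row plays T (best of 18, 6, 12); Player II gets 20.
Maximizing over 16, 20, Player II chooses R. Subgame-perfect outcome: (T, R) with payoffs (18, 20).

R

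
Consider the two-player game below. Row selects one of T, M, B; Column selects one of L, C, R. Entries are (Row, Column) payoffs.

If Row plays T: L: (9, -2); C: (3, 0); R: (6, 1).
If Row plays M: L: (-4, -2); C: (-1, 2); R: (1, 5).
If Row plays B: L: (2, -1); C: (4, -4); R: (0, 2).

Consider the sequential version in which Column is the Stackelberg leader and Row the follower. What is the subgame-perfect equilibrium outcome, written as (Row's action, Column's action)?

Backward induction with Column moving first.
- L: BR = T, leader payoff -2.
- C: BR = B, leader payoff -4.
- R: BR = T, leader payoff 1.
Among -2, -4, 1, the best is 1 at R. Subgame-perfect outcome: (T, R) with payoffs (6, 1).

(T, R)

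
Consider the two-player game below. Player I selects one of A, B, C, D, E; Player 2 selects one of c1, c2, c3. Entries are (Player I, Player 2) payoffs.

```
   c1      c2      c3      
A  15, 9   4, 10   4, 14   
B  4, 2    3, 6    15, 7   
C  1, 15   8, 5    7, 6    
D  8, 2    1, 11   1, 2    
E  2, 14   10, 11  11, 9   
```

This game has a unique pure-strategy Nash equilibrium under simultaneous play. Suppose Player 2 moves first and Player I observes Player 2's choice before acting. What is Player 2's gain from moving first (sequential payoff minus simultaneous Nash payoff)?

4

Player I best-responds to each possible Player 2 move:
- c1: Player I compares 15, 4, 1, 8, 2 and picks A; Player 2 would get 9.
- c2: Player I compares 4, 3, 8, 1, 10 and picks E; Player 2 would get 11.
- c3: Player I compares 4, 15, 7, 1, 11 and picks B; Player 2 would get 7.
Player 2's induced payoffs are 9, 11, 7, so Player 2 commits to c2. Subgame-perfect outcome: (E, c2) with payoffs (10, 11).
Under simultaneous play:
Player I's best replies: c1→A; c2→E; c3→B.
Player 2's best replies: A→c3; B→c3; C→c1; D→c2; E→c1.
Only (B, c3) has each player best-responding; Nash payoffs (15, 7).
Player 2's commitment gain: 11 − 7 = 4.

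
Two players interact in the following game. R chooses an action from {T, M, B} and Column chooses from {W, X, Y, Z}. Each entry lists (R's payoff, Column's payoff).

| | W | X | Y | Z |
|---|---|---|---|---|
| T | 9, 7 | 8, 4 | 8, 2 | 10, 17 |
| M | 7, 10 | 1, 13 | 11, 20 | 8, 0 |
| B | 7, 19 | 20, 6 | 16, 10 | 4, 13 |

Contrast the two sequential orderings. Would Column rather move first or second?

If R leads: Column's best replies are T→Z, M→Y, B→W; R's induced payoffs 10, 11, 7; outcome (M, Y), payoffs (11, 20).
If Column leads: R's best replies are W→T, X→B, Y→B, Z→T; Column's induced payoffs 7, 6, 10, 17; outcome (T, Z), payoffs (10, 17).
Column gets 17 moving first and 20 moving second, so Column prefers to move second.

second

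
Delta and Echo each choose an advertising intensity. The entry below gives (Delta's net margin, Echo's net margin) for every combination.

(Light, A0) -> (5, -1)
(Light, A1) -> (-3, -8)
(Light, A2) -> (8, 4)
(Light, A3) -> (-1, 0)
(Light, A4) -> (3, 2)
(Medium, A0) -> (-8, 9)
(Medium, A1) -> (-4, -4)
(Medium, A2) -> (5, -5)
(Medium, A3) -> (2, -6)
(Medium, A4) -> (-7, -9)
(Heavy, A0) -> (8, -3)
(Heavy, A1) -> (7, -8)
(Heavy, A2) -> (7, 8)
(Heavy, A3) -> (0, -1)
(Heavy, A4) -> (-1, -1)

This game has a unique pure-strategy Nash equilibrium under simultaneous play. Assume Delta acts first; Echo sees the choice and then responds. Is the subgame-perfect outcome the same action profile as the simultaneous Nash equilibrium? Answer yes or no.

yes

Solve by backward induction (Delta leads).
- Light → Echo plays A2 (best of -1, -8, 4, 0, 2); Delta gets 8.
- Medium → Echo plays A0 (best of 9, -4, -5, -6, -9); Delta gets -8.
- Heavy → Echo plays A2 (best of -3, -8, 8, -1, -1); Delta gets 7.
Among 8, -8, 7, the best is 8 at Light. Subgame-perfect outcome: (Light, A2) with payoffs (8, 4).
For the simultaneous game, intersect best replies.
Delta's best replies: A0→Heavy; A1→Heavy; A2→Light; A3→Medium; A4→Light.
Echo's best replies: Light→A2; Medium→A0; Heavy→A2.
Only (Light, A2) has each player best-responding; Nash payoffs (8, 4).
Sequential outcome (Light, A2) coincides with the Nash profile (Light, A2).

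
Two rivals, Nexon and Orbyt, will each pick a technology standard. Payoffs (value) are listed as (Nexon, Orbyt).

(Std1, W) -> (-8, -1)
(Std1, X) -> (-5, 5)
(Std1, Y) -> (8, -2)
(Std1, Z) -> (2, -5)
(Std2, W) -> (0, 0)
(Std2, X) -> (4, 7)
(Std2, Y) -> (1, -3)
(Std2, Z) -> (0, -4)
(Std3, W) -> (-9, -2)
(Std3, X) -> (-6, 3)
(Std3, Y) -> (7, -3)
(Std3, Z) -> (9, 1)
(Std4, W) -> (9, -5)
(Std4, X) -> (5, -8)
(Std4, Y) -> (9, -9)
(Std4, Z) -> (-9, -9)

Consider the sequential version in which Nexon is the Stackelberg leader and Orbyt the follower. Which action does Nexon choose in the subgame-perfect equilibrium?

Std4

Work backward from Orbyt's decision.
- Std1 → Orbyt plays X (best of -1, 5, -2, -5); Nexon gets -5.
- Std2 → Orbyt plays X (best of 0, 7, -3, -4); Nexon gets 4.
- Std3 → Orbyt plays X (best of -2, 3, -3, 1); Nexon gets -6.
- Std4 → Orbyt plays W (best of -5, -8, -9, -9); Nexon gets 9.
Maximizing over -5, 4, -6, 9, Nexon chooses Std4. Subgame-perfect outcome: (Std4, W) with payoffs (9, -5).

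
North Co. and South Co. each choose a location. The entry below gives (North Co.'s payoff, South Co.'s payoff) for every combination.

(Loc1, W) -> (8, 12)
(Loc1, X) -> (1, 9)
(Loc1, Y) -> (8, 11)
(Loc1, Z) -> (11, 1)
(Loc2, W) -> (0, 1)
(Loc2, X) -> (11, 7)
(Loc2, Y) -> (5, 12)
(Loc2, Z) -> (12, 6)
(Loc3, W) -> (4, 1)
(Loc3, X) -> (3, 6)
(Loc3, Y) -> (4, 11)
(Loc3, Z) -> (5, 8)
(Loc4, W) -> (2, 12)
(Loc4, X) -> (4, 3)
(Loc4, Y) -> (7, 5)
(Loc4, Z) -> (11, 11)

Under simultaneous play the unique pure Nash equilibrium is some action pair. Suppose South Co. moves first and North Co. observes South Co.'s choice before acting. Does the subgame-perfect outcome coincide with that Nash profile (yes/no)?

yes

Backward induction with South Co. moving first.
- W: BR = Loc1, leader payoff 12.
- X: BR = Loc2, leader payoff 7.
- Y: BR = Loc1, leader payoff 11.
- Z: BR = Loc2, leader payoff 6.
South Co.'s induced payoffs are 12, 7, 11, 6, so South Co. commits to W. Subgame-perfect outcome: (Loc1, W) with payoffs (8, 12).
For the simultaneous game, intersect best replies.
North Co.'s best replies: W→Loc1; X→Loc2; Y→Loc1; Z→Loc2.
South Co.'s best replies: Loc1→W; Loc2→Y; Loc3→Y; Loc4→W.
Only (Loc1, W) has each player best-responding; Nash payoffs (8, 12).
Sequential outcome (Loc1, W) coincides with the Nash profile (Loc1, W).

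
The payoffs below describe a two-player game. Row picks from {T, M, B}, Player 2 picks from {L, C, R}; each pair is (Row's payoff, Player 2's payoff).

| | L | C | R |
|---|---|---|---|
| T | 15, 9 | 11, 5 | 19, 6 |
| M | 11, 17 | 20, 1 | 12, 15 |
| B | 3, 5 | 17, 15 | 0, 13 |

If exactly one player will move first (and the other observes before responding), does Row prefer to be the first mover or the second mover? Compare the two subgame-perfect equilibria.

first

If Row leads: Player 2's best replies are T→L, M→L, B→C; Row's induced payoffs 15, 11, 17; outcome (B, C), payoffs (17, 15).
If Player 2 leads: Row's best replies are L→T, C→M, R→T; Player 2's induced payoffs 9, 1, 6; outcome (T, L), payoffs (15, 9).
Row gets 17 moving first and 15 moving second, so Row prefers to move first.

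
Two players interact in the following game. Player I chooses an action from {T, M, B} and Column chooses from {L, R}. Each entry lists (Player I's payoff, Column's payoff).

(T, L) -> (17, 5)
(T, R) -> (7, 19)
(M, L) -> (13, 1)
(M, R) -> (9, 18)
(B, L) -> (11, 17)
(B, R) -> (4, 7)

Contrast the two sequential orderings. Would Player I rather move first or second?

first

If Player I leads: Column's best replies are T→R, M→R, B→L; Player I's induced payoffs 7, 9, 11; outcome (B, L), payoffs (11, 17).
If Column leads: Player I's best replies are L→T, R→M; Column's induced payoffs 5, 18; outcome (M, R), payoffs (9, 18).
Player I gets 11 moving first and 9 moving second, so Player I prefers to move first.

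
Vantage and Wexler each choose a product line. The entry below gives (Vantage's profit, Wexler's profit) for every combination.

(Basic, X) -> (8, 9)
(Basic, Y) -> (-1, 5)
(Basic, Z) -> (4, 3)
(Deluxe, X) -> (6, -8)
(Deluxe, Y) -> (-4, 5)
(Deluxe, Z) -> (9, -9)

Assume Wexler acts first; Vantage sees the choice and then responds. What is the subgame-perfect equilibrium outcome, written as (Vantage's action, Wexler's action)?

(Basic, X)

Work backward from Vantage's decision.
- X: Vantage compares 8, 6 and picks Basic; Wexler would get 9.
- Y: Vantage compares -1, -4 and picks Basic; Wexler would get 5.
- Z: Vantage compares 4, 9 and picks Deluxe; Wexler would get -9.
Wexler's induced payoffs are 9, 5, -9, so Wexler commits to X. Subgame-perfect outcome: (Basic, X) with payoffs (8, 9).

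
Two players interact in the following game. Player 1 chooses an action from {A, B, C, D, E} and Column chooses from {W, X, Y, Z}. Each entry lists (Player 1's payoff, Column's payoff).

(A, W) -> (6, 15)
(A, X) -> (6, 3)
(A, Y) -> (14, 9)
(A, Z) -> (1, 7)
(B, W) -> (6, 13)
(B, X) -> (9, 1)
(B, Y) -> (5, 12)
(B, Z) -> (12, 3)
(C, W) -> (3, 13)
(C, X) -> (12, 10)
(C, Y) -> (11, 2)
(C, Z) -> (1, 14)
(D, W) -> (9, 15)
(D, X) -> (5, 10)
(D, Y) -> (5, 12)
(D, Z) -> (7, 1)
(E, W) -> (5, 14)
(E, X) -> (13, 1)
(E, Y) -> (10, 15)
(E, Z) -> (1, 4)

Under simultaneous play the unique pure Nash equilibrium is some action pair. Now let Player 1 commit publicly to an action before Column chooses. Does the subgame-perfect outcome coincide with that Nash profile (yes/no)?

no

Backward induction with Player 1 moving first.
- A: BR = W, leader payoff 6.
- B: BR = W, leader payoff 6.
- C: BR = Z, leader payoff 1.
- D: BR = W, leader payoff 9.
- E: BR = Y, leader payoff 10.
Maximizing over 6, 6, 1, 9, 10, Player 1 chooses E. Subgame-perfect outcome: (E, Y) with payoffs (10, 15).
Under simultaneous play:
Player 1's best replies: W→D; X→E; Y→A; Z→B.
Column's best replies: A→W; B→W; C→Z; D→W; E→Y.
Only (D, W) has each player best-responding; Nash payoffs (9, 15).
Sequential outcome (E, Y) differs from the Nash profile (D, W).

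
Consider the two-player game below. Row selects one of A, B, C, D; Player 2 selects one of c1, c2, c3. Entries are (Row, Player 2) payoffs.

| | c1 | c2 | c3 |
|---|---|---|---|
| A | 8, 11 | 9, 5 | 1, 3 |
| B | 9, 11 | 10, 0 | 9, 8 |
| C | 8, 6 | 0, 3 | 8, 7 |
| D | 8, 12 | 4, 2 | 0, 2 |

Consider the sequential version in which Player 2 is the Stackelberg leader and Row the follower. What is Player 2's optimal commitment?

Work backward from Row's decision.
- c1 → Row plays B (best of 8, 9, 8, 8); Player 2 gets 11.
- c2 → Row plays B (best of 9, 10, 0, 4); Player 2 gets 0.
- c3 → Row plays B (best of 1, 9, 8, 0); Player 2 gets 8.
Maximizing over 11, 0, 8, Player 2 chooses c1. Subgame-perfect outcome: (B, c1) with payoffs (9, 11).

c1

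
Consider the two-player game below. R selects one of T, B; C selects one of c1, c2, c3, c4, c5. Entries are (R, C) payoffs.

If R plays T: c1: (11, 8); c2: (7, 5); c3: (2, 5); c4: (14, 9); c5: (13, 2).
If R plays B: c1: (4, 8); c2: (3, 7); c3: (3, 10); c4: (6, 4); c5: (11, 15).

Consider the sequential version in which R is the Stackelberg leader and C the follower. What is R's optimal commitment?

Solve by backward induction (R leads).
- T → C plays c4 (best of 8, 5, 5, 9, 2); R gets 14.
- B → C plays c5 (best of 8, 7, 10, 4, 15); R gets 11.
R's induced payoffs are 14, 11, so R commits to T. Subgame-perfect outcome: (T, c4) with payoffs (14, 9).

T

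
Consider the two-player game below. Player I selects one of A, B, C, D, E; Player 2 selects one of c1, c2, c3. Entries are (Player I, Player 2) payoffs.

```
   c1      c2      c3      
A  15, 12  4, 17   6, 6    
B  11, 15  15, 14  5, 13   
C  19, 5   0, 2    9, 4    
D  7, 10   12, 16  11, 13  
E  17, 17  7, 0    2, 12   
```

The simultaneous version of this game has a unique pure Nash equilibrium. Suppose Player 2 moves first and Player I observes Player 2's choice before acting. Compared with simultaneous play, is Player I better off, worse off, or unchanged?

Player I best-responds to each possible Player 2 move:
- c1: BR = C, leader payoff 5.
- c2: BR = B, leader payoff 14.
- c3: BR = D, leader payoff 13.
Maximizing over 5, 14, 13, Player 2 chooses c2. Subgame-perfect outcome: (B, c2) with payoffs (15, 14).
Now find the simultaneous Nash equilibrium.
Player I's best replies: c1→C; c2→B; c3→D.
Player 2's best replies: A→c2; B→c1; C→c1; D→c2; E→c1.
Only (C, c1) has each player best-responding; Nash payoffs (19, 5).
Player I earns 15 sequentially versus 19 at the Nash outcome: worse off.

worse off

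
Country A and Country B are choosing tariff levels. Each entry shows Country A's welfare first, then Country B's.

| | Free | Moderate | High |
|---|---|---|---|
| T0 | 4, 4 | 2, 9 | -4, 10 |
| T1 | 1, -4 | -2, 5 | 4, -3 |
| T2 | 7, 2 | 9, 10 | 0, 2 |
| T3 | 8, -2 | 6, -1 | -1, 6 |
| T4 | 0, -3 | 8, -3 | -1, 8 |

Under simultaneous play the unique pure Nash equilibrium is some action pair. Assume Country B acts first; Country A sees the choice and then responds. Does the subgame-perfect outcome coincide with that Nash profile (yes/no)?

yes

Country A best-responds to each possible Country B move:
- Free: BR = T3, leader payoff -2.
- Moderate: BR = T2, leader payoff 10.
- High: BR = T1, leader payoff -3.
Among -2, 10, -3, the best is 10 at Moderate. Subgame-perfect outcome: (T2, Moderate) with payoffs (9, 10).
Under simultaneous play:
Country A's best replies: Free→T3; Moderate→T2; High→T1.
Country B's best replies: T0→High; T1→Moderate; T2→Moderate; T3→High; T4→High.
The unique mutual best reply is (T2, Moderate), giving (9, 10).
Sequential outcome (T2, Moderate) coincides with the Nash profile (T2, Moderate).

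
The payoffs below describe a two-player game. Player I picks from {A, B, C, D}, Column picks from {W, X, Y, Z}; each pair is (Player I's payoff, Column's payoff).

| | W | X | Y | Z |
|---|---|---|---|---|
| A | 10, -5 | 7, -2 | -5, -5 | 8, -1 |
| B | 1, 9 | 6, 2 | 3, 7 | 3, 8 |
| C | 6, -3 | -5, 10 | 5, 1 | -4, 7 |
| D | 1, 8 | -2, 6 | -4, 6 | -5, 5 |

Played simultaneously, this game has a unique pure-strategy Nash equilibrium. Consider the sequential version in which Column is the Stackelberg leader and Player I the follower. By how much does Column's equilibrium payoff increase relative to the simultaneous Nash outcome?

2

Player I best-responds to each possible Column move:
- W: BR = A, leader payoff -5.
- X: BR = A, leader payoff -2.
- Y: BR = C, leader payoff 1.
- Z: BR = A, leader payoff -1.
Maximizing over -5, -2, 1, -1, Column chooses Y. Subgame-perfect outcome: (C, Y) with payoffs (5, 1).
Now find the simultaneous Nash equilibrium.
Player I's best replies: W→A; X→A; Y→C; Z→A.
Column's best replies: A→Z; B→W; C→X; D→W.
The unique mutual best reply is (A, Z), giving (8, -1).
Column's commitment gain: 1 − -1 = 2.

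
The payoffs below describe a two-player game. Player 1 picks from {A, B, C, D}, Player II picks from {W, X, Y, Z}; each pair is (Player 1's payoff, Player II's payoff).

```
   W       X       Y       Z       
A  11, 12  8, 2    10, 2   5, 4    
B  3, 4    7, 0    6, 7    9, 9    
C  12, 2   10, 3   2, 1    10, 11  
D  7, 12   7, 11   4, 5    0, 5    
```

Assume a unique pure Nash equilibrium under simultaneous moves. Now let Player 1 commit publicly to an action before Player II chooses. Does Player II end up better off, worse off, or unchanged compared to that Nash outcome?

Player II best-responds to each possible Player 1 move:
- A → Player II plays W (best of 12, 2, 2, 4); Player 1 gets 11.
- B → Player II plays Z (best of 4, 0, 7, 9); Player 1 gets 9.
- C → Player II plays Z (best of 2, 3, 1, 11); Player 1 gets 10.
- D → Player II plays W (best of 12, 11, 5, 5); Player 1 gets 7.
Among 11, 9, 10, 7, the best is 11 at A. Subgame-perfect outcome: (A, W) with payoffs (11, 12).
Under simultaneous play:
Player 1's best replies: W→C; X→C; Y→A; Z→C.
Player II's best replies: A→W; B→Z; C→Z; D→W.
The unique mutual best reply is (C, Z), giving (10, 11).
Player II earns 12 sequentially versus 11 at the Nash outcome: better off.

better off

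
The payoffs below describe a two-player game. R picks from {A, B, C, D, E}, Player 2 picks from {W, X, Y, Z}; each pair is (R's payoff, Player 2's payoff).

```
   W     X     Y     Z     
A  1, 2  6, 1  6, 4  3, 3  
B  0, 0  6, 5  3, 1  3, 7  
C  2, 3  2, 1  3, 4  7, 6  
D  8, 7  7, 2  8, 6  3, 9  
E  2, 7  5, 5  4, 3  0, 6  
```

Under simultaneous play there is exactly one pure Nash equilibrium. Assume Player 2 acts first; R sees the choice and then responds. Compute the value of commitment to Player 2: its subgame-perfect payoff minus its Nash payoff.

1

Solve by backward induction (Player 2 leads).
- W: BR = D, leader payoff 7.
- X: BR = D, leader payoff 2.
- Y: BR = D, leader payoff 6.
- Z: BR = C, leader payoff 6.
Among 7, 2, 6, 6, the best is 7 at W. Subgame-perfect outcome: (D, W) with payoffs (8, 7).
Under simultaneous play:
R's best replies: W→D; X→D; Y→D; Z→C.
Player 2's best replies: A→Y; B→Z; C→Z; D→Z; E→W.
The unique mutual best reply is (C, Z), giving (7, 6).
Player 2's commitment gain: 7 − 6 = 1.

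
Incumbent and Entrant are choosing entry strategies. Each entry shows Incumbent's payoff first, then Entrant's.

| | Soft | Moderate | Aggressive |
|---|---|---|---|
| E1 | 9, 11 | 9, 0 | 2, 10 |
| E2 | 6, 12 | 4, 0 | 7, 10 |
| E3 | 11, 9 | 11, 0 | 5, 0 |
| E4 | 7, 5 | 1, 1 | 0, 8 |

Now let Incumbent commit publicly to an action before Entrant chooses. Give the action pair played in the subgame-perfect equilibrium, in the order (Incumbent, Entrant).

Work backward from Entrant's decision.
- E1: BR = Soft, leader payoff 9.
- E2: BR = Soft, leader payoff 6.
- E3: BR = Soft, leader payoff 11.
- E4: BR = Aggressive, leader payoff 0.
Among 9, 6, 11, 0, the best is 11 at E3. Subgame-perfect outcome: (E3, Soft) with payoffs (11, 9).

(E3, Soft)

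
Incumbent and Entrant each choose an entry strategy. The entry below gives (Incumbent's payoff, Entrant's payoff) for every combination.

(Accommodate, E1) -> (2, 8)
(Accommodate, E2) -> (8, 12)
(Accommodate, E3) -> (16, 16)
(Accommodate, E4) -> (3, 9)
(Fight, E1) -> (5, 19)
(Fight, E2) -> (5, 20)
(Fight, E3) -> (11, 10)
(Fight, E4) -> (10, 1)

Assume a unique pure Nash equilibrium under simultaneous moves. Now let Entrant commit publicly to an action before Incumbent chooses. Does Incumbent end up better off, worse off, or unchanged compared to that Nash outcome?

worse off

Solve by backward induction (Entrant leads).
- E1 → Incumbent plays Fight (best of 2, 5); Entrant gets 19.
- E2 → Incumbent plays Accommodate (best of 8, 5); Entrant gets 12.
- E3 → Incumbent plays Accommodate (best of 16, 11); Entrant gets 16.
- E4 → Incumbent plays Fight (best of 3, 10); Entrant gets 1.
Entrant's induced payoffs are 19, 12, 16, 1, so Entrant commits to E1. Subgame-perfect outcome: (Fight, E1) with payoffs (5, 19).
Under simultaneous play:
Incumbent's best replies: E1→Fight; E2→Accommodate; E3→Accommodate; E4→Fight.
Entrant's best replies: Accommodate→E3; Fight→E2.
Only (Accommodate, E3) has each player best-responding; Nash payoffs (16, 16).
Incumbent earns 5 sequentially versus 16 at the Nash outcome: worse off.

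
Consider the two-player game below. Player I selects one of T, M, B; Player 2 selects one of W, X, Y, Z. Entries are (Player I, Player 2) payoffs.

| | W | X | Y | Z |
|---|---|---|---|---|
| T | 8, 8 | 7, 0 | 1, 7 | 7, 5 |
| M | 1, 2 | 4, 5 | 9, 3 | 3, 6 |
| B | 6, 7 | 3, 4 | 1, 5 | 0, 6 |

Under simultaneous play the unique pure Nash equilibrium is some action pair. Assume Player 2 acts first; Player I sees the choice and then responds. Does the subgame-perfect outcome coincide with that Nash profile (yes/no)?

yes

Player I best-responds to each possible Player 2 move:
- W: Player I compares 8, 1, 6 and picks T; Player 2 would get 8.
- X: Player I compares 7, 4, 3 and picks T; Player 2 would get 0.
- Y: Player I compares 1, 9, 1 and picks M; Player 2 would get 3.
- Z: Player I compares 7, 3, 0 and picks T; Player 2 would get 5.
Among 8, 0, 3, 5, the best is 8 at W. Subgame-perfect outcome: (T, W) with payoffs (8, 8).
For the simultaneous game, intersect best replies.
Player I's best replies: W→T; X→T; Y→M; Z→T.
Player 2's best replies: T→W; M→Z; B→W.
Only (T, W) has each player best-responding; Nash payoffs (8, 8).
Sequential outcome (T, W) coincides with the Nash profile (T, W).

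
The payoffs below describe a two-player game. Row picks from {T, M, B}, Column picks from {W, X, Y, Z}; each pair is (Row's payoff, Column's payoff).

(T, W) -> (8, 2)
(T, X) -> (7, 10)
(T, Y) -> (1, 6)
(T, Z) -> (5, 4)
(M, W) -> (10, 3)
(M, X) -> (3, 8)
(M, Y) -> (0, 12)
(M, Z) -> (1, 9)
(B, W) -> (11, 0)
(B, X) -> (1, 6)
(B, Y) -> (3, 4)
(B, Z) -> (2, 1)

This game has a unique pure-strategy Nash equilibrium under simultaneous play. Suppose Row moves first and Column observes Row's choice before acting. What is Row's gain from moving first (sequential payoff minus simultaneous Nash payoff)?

Work backward from Column's decision.
- T: Column compares 2, 10, 6, 4 and picks X; Row would get 7.
- M: Column compares 3, 8, 12, 9 and picks Y; Row would get 0.
- B: Column compares 0, 6, 4, 1 and picks X; Row would get 1.
Row's induced payoffs are 7, 0, 1, so Row commits to T. Subgame-perfect outcome: (T, X) with payoffs (7, 10).
Now find the simultaneous Nash equilibrium.
Row's best replies: W→B; X→T; Y→B; Z→T.
Column's best replies: T→X; M→Y; B→X.
The unique mutual best reply is (T, X), giving (7, 10).
Row's commitment gain: 7 − 7 = 0.

0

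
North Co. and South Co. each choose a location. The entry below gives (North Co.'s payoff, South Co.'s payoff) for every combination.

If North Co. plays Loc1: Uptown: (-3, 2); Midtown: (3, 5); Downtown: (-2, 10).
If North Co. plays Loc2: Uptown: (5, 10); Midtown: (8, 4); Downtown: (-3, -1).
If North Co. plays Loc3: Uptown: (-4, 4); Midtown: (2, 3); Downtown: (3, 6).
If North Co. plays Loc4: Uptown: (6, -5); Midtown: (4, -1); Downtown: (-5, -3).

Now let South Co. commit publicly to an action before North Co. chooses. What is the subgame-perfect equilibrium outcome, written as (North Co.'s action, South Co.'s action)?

Solve by backward induction (South Co. leads).
- Uptown: BR = Loc4, leader payoff -5.
- Midtown: BR = Loc2, leader payoff 4.
- Downtown: BR = Loc3, leader payoff 6.
Among -5, 4, 6, the best is 6 at Downtown. Subgame-perfect outcome: (Loc3, Downtown) with payoffs (3, 6).

(Loc3, Downtown)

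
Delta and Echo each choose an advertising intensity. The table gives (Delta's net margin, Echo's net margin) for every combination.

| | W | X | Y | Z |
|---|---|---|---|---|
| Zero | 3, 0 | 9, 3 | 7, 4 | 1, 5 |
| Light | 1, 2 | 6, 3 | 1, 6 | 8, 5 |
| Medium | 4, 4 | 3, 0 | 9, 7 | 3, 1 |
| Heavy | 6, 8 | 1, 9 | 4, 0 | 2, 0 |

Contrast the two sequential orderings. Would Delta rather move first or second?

If Delta leads: Echo's best replies are Zero→Z, Light→Y, Medium→Y, Heavy→X; Delta's induced payoffs 1, 1, 9, 1; outcome (Medium, Y), payoffs (9, 7).
If Echo leads: Delta's best replies are W→Heavy, X→Zero, Y→Medium, Z→Light; Echo's induced payoffs 8, 3, 7, 5; outcome (Heavy, W), payoffs (6, 8).
Delta gets 9 moving first and 6 moving second, so Delta prefers to move first.

first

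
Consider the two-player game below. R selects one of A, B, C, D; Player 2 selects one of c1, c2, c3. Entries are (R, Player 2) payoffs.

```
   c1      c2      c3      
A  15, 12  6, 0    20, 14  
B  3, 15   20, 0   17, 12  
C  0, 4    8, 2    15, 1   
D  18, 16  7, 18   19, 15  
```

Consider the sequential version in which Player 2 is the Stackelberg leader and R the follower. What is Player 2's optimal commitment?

R best-responds to each possible Player 2 move:
- c1 → R plays D (best of 15, 3, 0, 18); Player 2 gets 16.
- c2 → R plays B (best of 6, 20, 8, 7); Player 2 gets 0.
- c3 → R plays A (best of 20, 17, 15, 19); Player 2 gets 14.
Player 2's induced payoffs are 16, 0, 14, so Player 2 commits to c1. Subgame-perfect outcome: (D, c1) with payoffs (18, 16).

c1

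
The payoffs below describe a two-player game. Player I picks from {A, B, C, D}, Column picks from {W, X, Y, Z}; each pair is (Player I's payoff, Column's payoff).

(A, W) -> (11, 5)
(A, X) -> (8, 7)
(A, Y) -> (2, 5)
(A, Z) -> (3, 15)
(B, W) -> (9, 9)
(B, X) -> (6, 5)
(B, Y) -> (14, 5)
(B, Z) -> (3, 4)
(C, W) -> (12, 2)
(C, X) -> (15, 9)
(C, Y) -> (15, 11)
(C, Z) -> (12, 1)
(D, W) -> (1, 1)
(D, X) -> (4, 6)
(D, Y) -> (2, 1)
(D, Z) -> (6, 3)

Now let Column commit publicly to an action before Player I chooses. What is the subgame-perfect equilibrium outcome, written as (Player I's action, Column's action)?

Player I best-responds to each possible Column move:
- W: Player I compares 11, 9, 12, 1 and picks C; Column would get 2.
- X: Player I compares 8, 6, 15, 4 and picks C; Column would get 9.
- Y: Player I compares 2, 14, 15, 2 and picks C; Column would get 11.
- Z: Player I compares 3, 3, 12, 6 and picks C; Column would get 1.
Maximizing over 2, 9, 11, 1, Column chooses Y. Subgame-perfect outcome: (C, Y) with payoffs (15, 11).

(C, Y)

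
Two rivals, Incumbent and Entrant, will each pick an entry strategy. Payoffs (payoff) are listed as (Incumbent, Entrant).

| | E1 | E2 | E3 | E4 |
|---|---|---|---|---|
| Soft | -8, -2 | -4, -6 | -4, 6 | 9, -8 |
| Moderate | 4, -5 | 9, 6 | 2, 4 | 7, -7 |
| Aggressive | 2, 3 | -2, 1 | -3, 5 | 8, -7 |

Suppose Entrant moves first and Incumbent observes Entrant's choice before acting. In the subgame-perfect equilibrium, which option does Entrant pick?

Work backward from Incumbent's decision.
- E1: BR = Moderate, leader payoff -5.
- E2: BR = Moderate, leader payoff 6.
- E3: BR = Moderate, leader payoff 4.
- E4: BR = Soft, leader payoff -8.
Maximizing over -5, 6, 4, -8, Entrant chooses E2. Subgame-perfect outcome: (Moderate, E2) with payoffs (9, 6).

E2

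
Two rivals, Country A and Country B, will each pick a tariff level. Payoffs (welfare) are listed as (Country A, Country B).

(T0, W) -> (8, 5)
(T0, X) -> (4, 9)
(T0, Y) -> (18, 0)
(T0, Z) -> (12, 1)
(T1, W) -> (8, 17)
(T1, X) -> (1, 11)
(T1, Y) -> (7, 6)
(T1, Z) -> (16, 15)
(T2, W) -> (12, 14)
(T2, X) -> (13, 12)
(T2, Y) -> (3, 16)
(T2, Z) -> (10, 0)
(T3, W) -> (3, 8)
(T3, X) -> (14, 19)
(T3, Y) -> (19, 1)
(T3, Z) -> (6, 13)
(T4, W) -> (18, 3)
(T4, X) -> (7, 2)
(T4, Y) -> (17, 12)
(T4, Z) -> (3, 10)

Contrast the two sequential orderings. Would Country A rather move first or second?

first

If Country A leads: Country B's best replies are T0→X, T1→W, T2→Y, T3→X, T4→Y; Country A's induced payoffs 4, 8, 3, 14, 17; outcome (T4, Y), payoffs (17, 12).
If Country B leads: Country A's best replies are W→T4, X→T3, Y→T3, Z→T1; Country B's induced payoffs 3, 19, 1, 15; outcome (T3, X), payoffs (14, 19).
Country A gets 17 moving first and 14 moving second, so Country A prefers to move first.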